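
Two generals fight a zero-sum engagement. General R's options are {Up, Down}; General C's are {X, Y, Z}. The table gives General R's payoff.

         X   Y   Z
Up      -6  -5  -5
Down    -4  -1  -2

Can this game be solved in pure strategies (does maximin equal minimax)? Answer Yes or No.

Yes

Row minima: Up → -6, Down → -4; maximin = -4.
Column maxima: X → -4, Y → -1, Z → -2; minimax = -4.
maximin = minimax = -4, so a saddle point exists.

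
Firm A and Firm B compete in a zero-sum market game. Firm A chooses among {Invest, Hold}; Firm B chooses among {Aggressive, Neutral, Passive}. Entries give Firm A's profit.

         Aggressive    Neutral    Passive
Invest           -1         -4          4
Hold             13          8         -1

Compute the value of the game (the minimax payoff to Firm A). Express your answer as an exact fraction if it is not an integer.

Row minima: Invest → -4, Hold → -1; maximin = -1.
Column maxima: Aggressive → 13, Neutral → 8, Passive → 4; minimax = 4.
-1 ≠ 4, so there is no saddle point; optimal play is mixed.
Aggressive is strictly dominated by Neutral (it gives Firm A strictly more in every row), so Firm B never plays it.
On the remaining 2×2 (Invest, Hold vs Neutral, Passive):
Let Firm A play Invest with probability p. Expected payoff against Neutral: (-4)p + 8(1−p) = −12p + 8; against Passive: 4p + (-1)(1−p) = 5p − 1.
Setting these equal: −12p + 8 = 5p − 1 ⇒ −17p = -9 ⇒ p = 9/17, and the value is (-12)·(9/17) + 8 = 28/17.
For Firm B: with q = P(Neutral), equating Invest's and Hold's payoffs gives −8q + 4 = 9q − 1 ⇒ q = 5/17.

28/17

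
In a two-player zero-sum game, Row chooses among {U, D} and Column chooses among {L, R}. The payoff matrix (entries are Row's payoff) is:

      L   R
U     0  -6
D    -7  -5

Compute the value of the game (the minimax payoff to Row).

Row minima: U → -6, D → -7; maximin = -6.
Column maxima: L → 0, R → -5; minimax = -5.
-6 ≠ -5, so there is no saddle point; optimal play is mixed.
Let Row play U with probability p. Expected payoff against L: 0p + (-7)(1−p) = 7p − 7; against R: (-6)p + (-5)(1−p) = −p − 5.
Setting these equal: 7p − 7 = −p − 5 ⇒ 8p = 2 ⇒ p = 1/4, and the value is (7)·(1/4) − 7 = -21/4.
For Column: with q = P(L), equating U's and D's payoffs gives 6q − 6 = −2q − 5 ⇒ q = 1/8.

-21/4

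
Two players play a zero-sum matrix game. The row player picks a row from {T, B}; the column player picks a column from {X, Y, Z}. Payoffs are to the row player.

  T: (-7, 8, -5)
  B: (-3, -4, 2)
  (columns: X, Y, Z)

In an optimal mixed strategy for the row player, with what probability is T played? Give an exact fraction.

1/16

Row minima: T → -7, B → -4; maximin = -4.
Column maxima: X → -3, Y → 8, Z → 2; minimax = -3.
-4 ≠ -3, so there is no saddle point; optimal play is mixed.
Z is strictly dominated by X (it gives the row player strictly more in every row), so the column player never plays it.
On the remaining 2×2 (T, B vs X, Y):
Let the row player play T with probability p. Expected payoff against X: (-7)p + (-3)(1−p) = −4p − 3; against Y: 8p + (-4)(1−p) = 12p − 4.
Setting these equal: −4p − 3 = 12p − 4 ⇒ −16p = -1 ⇒ p = 1/16, and the value is (-4)·(1/16) − 3 = -13/4.
For the column player: with q = P(X), equating T's and B's payoffs gives −15q + 8 = q − 4 ⇒ q = 3/4.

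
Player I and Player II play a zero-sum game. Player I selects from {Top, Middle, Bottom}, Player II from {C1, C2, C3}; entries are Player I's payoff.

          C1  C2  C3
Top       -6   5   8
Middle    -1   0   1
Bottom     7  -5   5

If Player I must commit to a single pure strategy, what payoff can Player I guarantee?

Row minima: Top → -6, Middle → -1, Bottom → -5.
The best of these is -1.

-1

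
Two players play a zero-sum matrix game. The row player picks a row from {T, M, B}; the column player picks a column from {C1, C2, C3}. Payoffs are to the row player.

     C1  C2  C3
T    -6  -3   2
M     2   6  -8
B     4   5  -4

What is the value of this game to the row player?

Row minima: T → -6, M → -8, B → -4; maximin = -4.
Column maxima: C1 → 4, C2 → 6, C3 → 2; minimax = 2.
-4 ≠ 2, so there is no saddle point; optimal play is mixed.
C2 is strictly dominated by C1 (it gives the row player strictly more in every row), so the column player never plays it.
With C2 eliminated, M is strictly dominated by B (B gives the row player strictly more in every remaining column), so the row player never plays it.
On the remaining 2×2 (T, B vs C1, C3):
Let the row player play T with probability p. Expected payoff against C1: (-6)p + 4(1−p) = −10p + 4; against C3: 2p + (-4)(1−p) = 6p − 4.
Setting these equal: −10p + 4 = 6p − 4 ⇒ −16p = -8 ⇒ p = 1/2, and the value is (-10)·(1/2) + 4 = -1.
For the column player: with q = P(C1), equating T's and B's payoffs gives −8q + 2 = 8q − 4 ⇒ q = 3/8.

-1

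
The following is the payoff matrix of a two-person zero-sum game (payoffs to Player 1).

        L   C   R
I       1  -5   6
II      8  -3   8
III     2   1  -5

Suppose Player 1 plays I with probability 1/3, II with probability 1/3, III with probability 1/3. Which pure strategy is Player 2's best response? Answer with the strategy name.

If Player 2 plays L, Player 1's expected payoff is (1/3)·1 + (1/3)·8 + (1/3)·2 = 11/3.
If Player 2 plays C, Player 1's expected payoff is (1/3)·(-5) + (1/3)·(-3) + (1/3)·1 = -7/3.
If Player 2 plays R, Player 1's expected payoff is (1/3)·6 + (1/3)·8 + (1/3)·(-5) = 3.
Player 2 minimizes Player 1's payoff; the smallest is -7/3, so the best response is C.

C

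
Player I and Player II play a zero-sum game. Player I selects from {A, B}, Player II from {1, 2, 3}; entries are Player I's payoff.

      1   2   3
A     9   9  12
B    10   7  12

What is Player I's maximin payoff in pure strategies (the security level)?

9

Row minima: A → 9, B → 7.
The best of these is 9.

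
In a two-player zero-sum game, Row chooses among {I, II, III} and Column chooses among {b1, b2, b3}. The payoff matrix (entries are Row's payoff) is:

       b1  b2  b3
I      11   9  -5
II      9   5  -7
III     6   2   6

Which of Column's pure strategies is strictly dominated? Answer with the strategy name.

b1

b2 holds Row's payoff strictly below b1 in every row: 9 < 11, 5 < 9, 2 < 6.
So b1 is strictly dominated for Column.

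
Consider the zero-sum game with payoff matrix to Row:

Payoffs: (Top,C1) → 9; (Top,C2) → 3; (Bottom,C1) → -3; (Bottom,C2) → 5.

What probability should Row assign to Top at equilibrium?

Row minima: Top → 3, Bottom → -3; maximin = 3.
Column maxima: C1 → 9, C2 → 5; minimax = 5.
3 ≠ 5, so there is no saddle point; optimal play is mixed.
Let Row play Top with probability p. Expected payoff against C1: 9p + (-3)(1−p) = 12p − 3; against C2: 3p + 5(1−p) = −2p + 5.
Setting these equal: 12p − 3 = −2p + 5 ⇒ 14p = 8 ⇒ p = 4/7, and the value is (12)·(4/7) − 3 = 27/7.
For Column: with q = P(C1), equating Top's and Bottom's payoffs gives 6q + 3 = −8q + 5 ⇒ q = 1/7.

4/7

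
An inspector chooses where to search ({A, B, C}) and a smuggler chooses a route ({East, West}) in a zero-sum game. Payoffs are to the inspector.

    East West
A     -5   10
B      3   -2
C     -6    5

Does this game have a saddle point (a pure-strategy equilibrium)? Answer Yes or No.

Row minima: A → -5, B → -2, C → -6; maximin = -2.
Column maxima: East → 3, West → 10; minimax = 3.
-2 ≠ 3, so no pure-strategy equilibrium exists.

No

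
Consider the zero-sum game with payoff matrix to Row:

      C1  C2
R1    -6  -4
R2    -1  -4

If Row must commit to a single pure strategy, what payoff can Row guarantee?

Row minima: R1 → -6, R2 → -4.
The best of these is -4.

-4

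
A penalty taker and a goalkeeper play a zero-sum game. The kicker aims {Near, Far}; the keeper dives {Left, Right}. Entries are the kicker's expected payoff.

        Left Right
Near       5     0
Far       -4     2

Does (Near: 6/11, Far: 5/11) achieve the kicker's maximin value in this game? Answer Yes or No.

Yes

Against Left this mix gives (6/11)·5 + (5/11)·(-4) = 10/11.
Against Right this mix gives (6/11)·0 + (5/11)·2 = 10/11.
All of the keeper's active replies (Left, Right) yield 10/11, and no column does worse for the kicker. The mix makes the keeper indifferent and guarantees 10/11, so it is optimal.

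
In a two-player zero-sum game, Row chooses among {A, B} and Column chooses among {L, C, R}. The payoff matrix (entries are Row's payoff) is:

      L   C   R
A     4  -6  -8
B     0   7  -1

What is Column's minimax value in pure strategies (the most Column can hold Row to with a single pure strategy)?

Column maxima: L → 4, C → 7, R → -1.
The smallest of these is -1.

-1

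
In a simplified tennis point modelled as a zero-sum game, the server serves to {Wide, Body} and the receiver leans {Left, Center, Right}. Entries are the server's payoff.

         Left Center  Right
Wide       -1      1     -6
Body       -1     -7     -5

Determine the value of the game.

Row minima: Wide → -6, Body → -7; maximin = -6.
Column maxima: Left → -1, Center → 1, Right → -5; minimax = -5.
-6 ≠ -5, so there is no saddle point; optimal play is mixed.
Left is strictly dominated by Right (it gives the server strictly more in every row), so the receiver never plays it.
On the remaining 2×2 (Wide, Body vs Center, Right):
Let the server play Wide with probability p. Expected payoff against Center: 1p + (-7)(1−p) = 8p − 7; against Right: (-6)p + (-5)(1−p) = −p − 5.
Setting these equal: 8p − 7 = −p − 5 ⇒ 9p = 2 ⇒ p = 2/9, and the value is (8)·(2/9) − 7 = -47/9.
For the receiver: with q = P(Center), equating Wide's and Body's payoffs gives 7q − 6 = −2q − 5 ⇒ q = 1/9.

-47/9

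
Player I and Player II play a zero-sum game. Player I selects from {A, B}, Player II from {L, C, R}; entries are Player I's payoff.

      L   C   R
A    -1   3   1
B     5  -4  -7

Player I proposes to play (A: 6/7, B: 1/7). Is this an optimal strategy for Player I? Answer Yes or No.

Yes

Against L this mix gives (6/7)·(-1) + (1/7)·5 = -1/7.
Against C this mix gives (6/7)·3 + (1/7)·(-4) = 2.
Against R this mix gives (6/7)·1 + (1/7)·(-7) = -1/7.
All of Player II's active replies (L, R) yield -1/7, and no column does worse for Player I. The mix makes Player II indifferent and guarantees -1/7, so it is optimal.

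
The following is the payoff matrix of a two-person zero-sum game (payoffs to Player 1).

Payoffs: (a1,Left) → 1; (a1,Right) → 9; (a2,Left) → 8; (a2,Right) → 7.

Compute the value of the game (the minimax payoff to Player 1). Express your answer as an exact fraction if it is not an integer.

Row minima: a1 → 1, a2 → 7; maximin = 7.
Column maxima: Left → 8, Right → 9; minimax = 8.
7 ≠ 8, so there is no saddle point; optimal play is mixed.
Let Player 1 play a1 with probability p. Expected payoff against Left: 1p + 8(1−p) = −7p + 8; against Right: 9p + 7(1−p) = 2p + 7.
Setting these equal: −7p + 8 = 2p + 7 ⇒ −9p = -1 ⇒ p = 1/9, and the value is (-7)·(1/9) + 8 = 65/9.
For Player 2: with q = P(Left), equating a1's and a2's payoffs gives −8q + 9 = q + 7 ⇒ q = 2/9.

65/9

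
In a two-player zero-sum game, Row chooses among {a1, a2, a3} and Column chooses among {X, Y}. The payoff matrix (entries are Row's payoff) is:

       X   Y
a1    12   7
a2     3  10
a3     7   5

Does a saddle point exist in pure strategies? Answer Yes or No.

No

Row minima: a1 → 7, a2 → 3, a3 → 5; maximin = 7.
Column maxima: X → 12, Y → 10; minimax = 10.
7 ≠ 10, so no pure-strategy equilibrium exists.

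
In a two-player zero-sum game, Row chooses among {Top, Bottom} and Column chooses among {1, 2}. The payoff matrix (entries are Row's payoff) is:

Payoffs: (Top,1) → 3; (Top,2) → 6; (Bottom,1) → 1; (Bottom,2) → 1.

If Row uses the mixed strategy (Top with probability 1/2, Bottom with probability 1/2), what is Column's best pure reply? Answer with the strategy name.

If Column plays 1, Row's expected payoff is (1/2)·3 + (1/2)·1 = 2.
If Column plays 2, Row's expected payoff is (1/2)·6 + (1/2)·1 = 7/2.
Column minimizes Row's payoff; the smallest is 2, so the best response is 1.

1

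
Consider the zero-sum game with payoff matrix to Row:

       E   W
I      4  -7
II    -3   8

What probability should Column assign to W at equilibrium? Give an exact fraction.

Row minima: I → -7, II → -3; maximin = -3.
Column maxima: E → 4, W → 8; minimax = 4.
-3 ≠ 4, so there is no saddle point; optimal play is mixed.
Let Row play I with probability p. Expected payoff against E: 4p + (-3)(1−p) = 7p − 3; against W: (-7)p + 8(1−p) = −15p + 8.
Setting these equal: 7p − 3 = −15p + 8 ⇒ 22p = 11 ⇒ p = 1/2, and the value is (7)·(1/2) − 3 = 1/2.
For Column: with q = P(E), equating I's and II's payoffs gives 11q − 7 = −11q + 8 ⇒ q = 15/22.

7/22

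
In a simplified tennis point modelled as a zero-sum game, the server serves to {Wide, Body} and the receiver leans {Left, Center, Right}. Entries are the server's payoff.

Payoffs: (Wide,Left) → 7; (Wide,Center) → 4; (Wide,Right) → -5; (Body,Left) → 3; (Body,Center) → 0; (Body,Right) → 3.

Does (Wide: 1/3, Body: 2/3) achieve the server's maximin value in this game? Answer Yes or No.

Against Left this mix gives (1/3)·7 + (2/3)·3 = 13/3.
Against Center this mix gives (1/3)·4 + (2/3)·0 = 4/3.
Against Right this mix gives (1/3)·(-5) + (2/3)·3 = 1/3.
The receiver will play Right, holding the server to 1/3. Shifting weight toward the row that does better against Right would raise this floor (the equalizing mix achieves 1 against both Right and Center), so the proposed strategy is not optimal.

No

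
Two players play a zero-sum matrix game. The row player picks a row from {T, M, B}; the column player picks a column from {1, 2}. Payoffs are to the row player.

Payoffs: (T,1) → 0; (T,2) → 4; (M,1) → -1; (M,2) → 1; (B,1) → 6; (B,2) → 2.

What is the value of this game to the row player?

Row minima: T → 0, M → -1, B → 2; maximin = 2.
Column maxima: 1 → 6, 2 → 4; minimax = 4.
2 ≠ 4, so there is no saddle point; optimal play is mixed.
M is strictly dominated by T, so the row player never plays it.
On the remaining 2×2 (T, B vs 1, 2):
Let the row player play T with probability p. Expected payoff against 1: 0p + 6(1−p) = −6p + 6; against 2: 4p + 2(1−p) = 2p + 2.
Setting these equal: −6p + 6 = 2p + 2 ⇒ −8p = -4 ⇒ p = 1/2, and the value is (-6)·(1/2) + 6 = 3.
For the column player: with q = P(1), equating T's and B's payoffs gives −4q + 4 = 4q + 2 ⇒ q = 1/4.

3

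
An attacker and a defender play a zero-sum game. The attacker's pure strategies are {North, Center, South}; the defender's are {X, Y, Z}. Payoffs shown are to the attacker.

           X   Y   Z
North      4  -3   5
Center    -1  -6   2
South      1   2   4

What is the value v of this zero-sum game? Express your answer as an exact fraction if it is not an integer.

Row minima: North → -3, Center → -6, South → 1; maximin = 1.
Column maxima: X → 4, Y → 2, Z → 5; minimax = 2.
1 ≠ 2, so there is no saddle point; optimal play is mixed.
Center is strictly dominated by North, so the attacker never plays it.
Z is strictly dominated by X (it gives the attacker strictly more in every row), so the defender never plays it.
On the remaining 2×2 (North, South vs X, Y):
Let the attacker play North with probability p. Expected payoff against X: 4p + 1(1−p) = 3p + 1; against Y: (-3)p + 2(1−p) = −5p + 2.
Setting these equal: 3p + 1 = −5p + 2 ⇒ 8p = 1 ⇒ p = 1/8, and the value is (3)·(1/8) + 1 = 11/8.
For the defender: with q = P(X), equating North's and South's payoffs gives 7q − 3 = −q + 2 ⇒ q = 5/8.

11/8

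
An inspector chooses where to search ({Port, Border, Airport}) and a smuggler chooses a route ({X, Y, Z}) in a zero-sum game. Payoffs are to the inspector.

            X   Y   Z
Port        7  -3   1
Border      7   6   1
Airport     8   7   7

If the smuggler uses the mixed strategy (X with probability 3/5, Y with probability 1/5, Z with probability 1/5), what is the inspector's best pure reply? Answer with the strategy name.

Airport

Expected payoff of Port: (3/5)·7 + (1/5)·(-3) + (1/5)·1 = 19/5.
Expected payoff of Border: (3/5)·7 + (1/5)·6 + (1/5)·1 = 28/5.
Expected payoff of Airport: (3/5)·8 + (1/5)·7 + (1/5)·7 = 38/5.
The largest is 38/5, so the inspector's best response is Airport.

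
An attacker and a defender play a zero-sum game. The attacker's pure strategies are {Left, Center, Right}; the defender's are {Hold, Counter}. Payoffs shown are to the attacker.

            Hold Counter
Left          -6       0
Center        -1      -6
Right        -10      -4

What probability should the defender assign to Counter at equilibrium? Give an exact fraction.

5/11

Row minima: Left → -6, Center → -6, Right → -10; maximin = -6.
Column maxima: Hold → -1, Counter → 0; minimax = -1.
-6 ≠ -1, so there is no saddle point; optimal play is mixed.
Right is strictly dominated by Left, so the attacker never plays it.
On the remaining 2×2 (Left, Center vs Hold, Counter):
Let the attacker play Left with probability p. Expected payoff against Hold: (-6)p + (-1)(1−p) = −5p − 1; against Counter: 0p + (-6)(1−p) = 6p − 6.
Setting these equal: −5p − 1 = 6p − 6 ⇒ −11p = -5 ⇒ p = 5/11, and the value is (-5)·(5/11) − 1 = -36/11.
For the defender: with q = P(Hold), equating Left's and Center's payoffs gives −6q = 5q − 6 ⇒ q = 6/11.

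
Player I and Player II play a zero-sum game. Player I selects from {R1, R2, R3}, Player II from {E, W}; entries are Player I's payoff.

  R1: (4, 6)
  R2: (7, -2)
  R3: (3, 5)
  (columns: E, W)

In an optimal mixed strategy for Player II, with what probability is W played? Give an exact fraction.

Row minima: R1 → 4, R2 → -2, R3 → 3; maximin = 4.
Column maxima: E → 7, W → 6; minimax = 6.
4 ≠ 6, so there is no saddle point; optimal play is mixed.
R3 is strictly dominated by R1, so Player I never plays it.
On the remaining 2×2 (R1, R2 vs E, W):
Let Player I play R1 with probability p. Expected payoff against E: 4p + 7(1−p) = −3p + 7; against W: 6p + (-2)(1−p) = 8p − 2.
Setting these equal: −3p + 7 = 8p − 2 ⇒ −11p = -9 ⇒ p = 9/11, and the value is (-3)·(9/11) + 7 = 50/11.
For Player II: with q = P(E), equating R1's and R2's payoffs gives −2q + 6 = 9q − 2 ⇒ q = 8/11.

3/11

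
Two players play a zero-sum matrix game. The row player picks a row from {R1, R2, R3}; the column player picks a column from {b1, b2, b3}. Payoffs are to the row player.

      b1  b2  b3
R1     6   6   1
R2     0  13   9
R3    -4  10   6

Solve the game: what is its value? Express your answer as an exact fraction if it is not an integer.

27/7

Row minima: R1 → 1, R2 → 0, R3 → -4; maximin = 1.
Column maxima: b1 → 6, b2 → 13, b3 → 9; minimax = 6.
1 ≠ 6, so there is no saddle point; optimal play is mixed.
R3 is strictly dominated by R2, so the row player never plays it.
b2 is strictly dominated by b3 (it gives the row player strictly more in every row), so the column player never plays it.
On the remaining 2×2 (R1, R2 vs b1, b3):
Let the row player play R1 with probability p. Expected payoff against b1: 6p + 0(1−p) = 6p; against b3: 1p + 9(1−p) = −8p + 9.
Setting these equal: 6p = −8p + 9 ⇒ 14p = 9 ⇒ p = 9/14, and the value is (6)·(9/14) = 27/7.
For the column player: with q = P(b1), equating R1's and R2's payoffs gives 5q + 1 = −9q + 9 ⇒ q = 4/7.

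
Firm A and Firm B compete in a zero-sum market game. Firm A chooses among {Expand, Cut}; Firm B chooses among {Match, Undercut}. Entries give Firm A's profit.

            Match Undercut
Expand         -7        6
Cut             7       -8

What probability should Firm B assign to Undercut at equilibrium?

Row minima: Expand → -7, Cut → -8; maximin = -7.
Column maxima: Match → 7, Undercut → 6; minimax = 6.
-7 ≠ 6, so there is no saddle point; optimal play is mixed.
Let Firm A play Expand with probability p. Expected payoff against Match: (-7)p + 7(1−p) = −14p + 7; against Undercut: 6p + (-8)(1−p) = 14p − 8.
Setting these equal: −14p + 7 = 14p − 8 ⇒ −28p = -15 ⇒ p = 15/28, and the value is (-14)·(15/28) + 7 = -1/2.
For Firm B: with q = P(Match), equating Expand's and Cut's payoffs gives −13q + 6 = 15q − 8 ⇒ q = 1/2.

1/2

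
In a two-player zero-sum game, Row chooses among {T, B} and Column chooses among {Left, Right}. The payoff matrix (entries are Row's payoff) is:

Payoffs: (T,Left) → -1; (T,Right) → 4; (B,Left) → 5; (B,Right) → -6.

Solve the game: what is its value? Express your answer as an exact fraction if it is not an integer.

7/8

Row minima: T → -1, B → -6; maximin = -1.
Column maxima: Left → 5, Right → 4; minimax = 4.
-1 ≠ 4, so there is no saddle point; optimal play is mixed.
Let Row play T with probability p. Expected payoff against Left: (-1)p + 5(1−p) = −6p + 5; against Right: 4p + (-6)(1−p) = 10p − 6.
Setting these equal: −6p + 5 = 10p − 6 ⇒ −16p = -11 ⇒ p = 11/16, and the value is (-6)·(11/16) + 5 = 7/8.
For Column: with q = P(Left), equating T's and B's payoffs gives −5q + 4 = 11q − 6 ⇒ q = 5/8.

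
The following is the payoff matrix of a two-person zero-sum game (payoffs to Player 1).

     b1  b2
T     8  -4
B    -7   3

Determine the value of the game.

Row minima: T → -4, B → -7; maximin = -4.
Column maxima: b1 → 8, b2 → 3; minimax = 3.
-4 ≠ 3, so there is no saddle point; optimal play is mixed.
Let Player 1 play T with probability p. Expected payoff against b1: 8p + (-7)(1−p) = 15p − 7; against b2: (-4)p + 3(1−p) = −7p + 3.
Setting these equal: 15p − 7 = −7p + 3 ⇒ 22p = 10 ⇒ p = 5/11, and the value is (15)·(5/11) − 7 = -2/11.
For Player 2: with q = P(b1), equating T's and B's payoffs gives 12q − 4 = −10q + 3 ⇒ q = 7/22.

-2/11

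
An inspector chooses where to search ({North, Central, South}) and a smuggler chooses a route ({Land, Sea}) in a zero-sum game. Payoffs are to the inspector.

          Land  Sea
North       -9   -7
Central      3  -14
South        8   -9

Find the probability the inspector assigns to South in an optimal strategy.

2/19

Row minima: North → -9, Central → -14, South → -9; maximin = -9.
Column maxima: Land → 8, Sea → -7; minimax = -7.
-9 ≠ -7, so there is no saddle point; optimal play is mixed.
Central is strictly dominated by South, so the inspector never plays it.
On the remaining 2×2 (North, South vs Land, Sea):
Let the inspector play North with probability p. Expected payoff against Land: (-9)p + 8(1−p) = −17p + 8; against Sea: (-7)p + (-9)(1−p) = 2p − 9.
Setting these equal: −17p + 8 = 2p − 9 ⇒ −19p = -17 ⇒ p = 17/19, and the value is (-17)·(17/19) + 8 = -137/19.
For the smuggler: with q = P(Land), equating North's and South's payoffs gives −2q − 7 = 17q − 9 ⇒ q = 2/19.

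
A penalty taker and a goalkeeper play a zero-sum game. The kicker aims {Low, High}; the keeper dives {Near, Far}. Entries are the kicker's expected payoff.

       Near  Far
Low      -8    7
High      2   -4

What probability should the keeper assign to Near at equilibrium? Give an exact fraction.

11/21

Row minima: Low → -8, High → -4; maximin = -4.
Column maxima: Near → 2, Far → 7; minimax = 2.
-4 ≠ 2, so there is no saddle point; optimal play is mixed.
Let the kicker play Low with probability p. Expected payoff against Near: (-8)p + 2(1−p) = −10p + 2; against Far: 7p + (-4)(1−p) = 11p − 4.
Setting these equal: −10p + 2 = 11p − 4 ⇒ −21p = -6 ⇒ p = 2/7, and the value is (-10)·(2/7) + 2 = -6/7.
For the keeper: with q = P(Near), equating Low's and High's payoffs gives −15q + 7 = 6q − 4 ⇒ q = 11/21.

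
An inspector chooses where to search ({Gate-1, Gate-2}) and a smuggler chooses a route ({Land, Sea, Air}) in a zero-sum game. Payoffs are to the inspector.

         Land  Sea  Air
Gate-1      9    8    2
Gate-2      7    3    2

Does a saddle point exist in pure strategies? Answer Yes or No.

Yes

Row minima: Gate-1 → 2, Gate-2 → 2; maximin = 2.
Column maxima: Land → 9, Sea → 8, Air → 2; minimax = 2.
maximin = minimax = 2, so a saddle point exists.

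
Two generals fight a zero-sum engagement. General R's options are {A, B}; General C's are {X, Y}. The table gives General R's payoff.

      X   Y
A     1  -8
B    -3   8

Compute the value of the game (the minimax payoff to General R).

-4/5

Row minima: A → -8, B → -3; maximin = -3.
Column maxima: X → 1, Y → 8; minimax = 1.
-3 ≠ 1, so there is no saddle point; optimal play is mixed.
Let General R play A with probability p. Expected payoff against X: 1p + (-3)(1−p) = 4p − 3; against Y: (-8)p + 8(1−p) = −16p + 8.
Setting these equal: 4p − 3 = −16p + 8 ⇒ 20p = 11 ⇒ p = 11/20, and the value is (4)·(11/20) − 3 = -4/5.
For General C: with q = P(X), equating A's and B's payoffs gives 9q − 8 = −11q + 8 ⇒ q = 4/5.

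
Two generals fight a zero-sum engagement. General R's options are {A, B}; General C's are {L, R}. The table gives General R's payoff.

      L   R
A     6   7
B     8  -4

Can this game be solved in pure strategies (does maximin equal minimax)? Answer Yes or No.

No

Row minima: A → 6, B → -4; maximin = 6.
Column maxima: L → 8, R → 7; minimax = 7.
6 ≠ 7, so no pure-strategy equilibrium exists.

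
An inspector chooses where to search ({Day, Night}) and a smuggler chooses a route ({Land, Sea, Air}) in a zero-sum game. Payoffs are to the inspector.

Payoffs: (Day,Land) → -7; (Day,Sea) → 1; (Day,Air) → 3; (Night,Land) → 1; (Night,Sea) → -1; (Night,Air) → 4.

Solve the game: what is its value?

-3/5

Row minima: Day → -7, Night → -1; maximin = -1.
Column maxima: Land → 1, Sea → 1, Air → 4; minimax = 1.
-1 ≠ 1, so there is no saddle point; optimal play is mixed.
Air is strictly dominated by Land (it gives the inspector strictly more in every row), so the smuggler never plays it.
On the remaining 2×2 (Day, Night vs Land, Sea):
Let the inspector play Day with probability p. Expected payoff against Land: (-7)p + 1(1−p) = −8p + 1; against Sea: 1p + (-1)(1−p) = 2p − 1.
Setting these equal: −8p + 1 = 2p − 1 ⇒ −10p = -2 ⇒ p = 1/5, and the value is (-8)·(1/5) + 1 = -3/5.
For the smuggler: with q = P(Land), equating Day's and Night's payoffs gives −8q + 1 = 2q − 1 ⇒ q = 1/5.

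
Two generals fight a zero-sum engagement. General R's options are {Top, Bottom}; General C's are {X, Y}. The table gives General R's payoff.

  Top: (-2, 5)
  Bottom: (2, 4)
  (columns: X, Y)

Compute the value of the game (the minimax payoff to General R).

Row minima: Top → -2, Bottom → 2; maximin = 2.
Column maxima: X → 2, Y → 5; minimax = 2.
Since maximin = minimax = 2, there is a saddle point and the value is 2.

2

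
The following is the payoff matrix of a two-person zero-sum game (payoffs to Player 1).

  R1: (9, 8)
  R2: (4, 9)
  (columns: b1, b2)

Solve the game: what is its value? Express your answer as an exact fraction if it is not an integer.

Row minima: R1 → 8, R2 → 4; maximin = 8.
Column maxima: b1 → 9, b2 → 9; minimax = 9.
8 ≠ 9, so there is no saddle point; optimal play is mixed.
Let Player 1 play R1 with probability p. Expected payoff against b1: 9p + 4(1−p) = 5p + 4; against b2: 8p + 9(1−p) = −p + 9.
Setting these equal: 5p + 4 = −p + 9 ⇒ 6p = 5 ⇒ p = 5/6, and the value is (5)·(5/6) + 4 = 49/6.
For Player 2: with q = P(b1), equating R1's and R2's payoffs gives q + 8 = −5q + 9 ⇒ q = 1/6.

49/6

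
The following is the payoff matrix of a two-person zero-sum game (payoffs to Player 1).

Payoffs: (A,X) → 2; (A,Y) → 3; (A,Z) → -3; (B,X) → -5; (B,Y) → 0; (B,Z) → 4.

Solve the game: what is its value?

-1/2

Row minima: A → -3, B → -5; maximin = -3.
Column maxima: X → 2, Y → 3, Z → 4; minimax = 2.
-3 ≠ 2, so there is no saddle point; optimal play is mixed.
Y is strictly dominated by X (it gives Player 1 strictly more in every row), so Player 2 never plays it.
On the remaining 2×2 (A, B vs X, Z):
Let Player 1 play A with probability p. Expected payoff against X: 2p + (-5)(1−p) = 7p − 5; against Z: (-3)p + 4(1−p) = −7p + 4.
Setting these equal: 7p − 5 = −7p + 4 ⇒ 14p = 9 ⇒ p = 9/14, and the value is (7)·(9/14) − 5 = -1/2.
For Player 2: with q = P(X), equating A's and B's payoffs gives 5q − 3 = −9q + 4 ⇒ q = 1/2.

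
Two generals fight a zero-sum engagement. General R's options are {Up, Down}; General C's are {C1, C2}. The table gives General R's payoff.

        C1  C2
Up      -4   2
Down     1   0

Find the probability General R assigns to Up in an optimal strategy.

1/7

Row minima: Up → -4, Down → 0; maximin = 0.
Column maxima: C1 → 1, C2 → 2; minimax = 1.
0 ≠ 1, so there is no saddle point; optimal play is mixed.
Let General R play Up with probability p. Expected payoff against C1: (-4)p + 1(1−p) = −5p + 1; against C2: 2p + 0(1−p) = 2p.
Setting these equal: −5p + 1 = 2p ⇒ −7p = -1 ⇒ p = 1/7, and the value is (-5)·(1/7) + 1 = 2/7.
For General C: with q = P(C1), equating Up's and Down's payoffs gives −6q + 2 = q ⇒ q = 2/7.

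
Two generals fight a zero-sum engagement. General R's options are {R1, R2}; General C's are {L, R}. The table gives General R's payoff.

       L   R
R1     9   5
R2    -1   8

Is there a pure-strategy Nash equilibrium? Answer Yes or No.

No

Row minima: R1 → 5, R2 → -1; maximin = 5.
Column maxima: L → 9, R → 8; minimax = 8.
5 ≠ 8, so no pure-strategy equilibrium exists.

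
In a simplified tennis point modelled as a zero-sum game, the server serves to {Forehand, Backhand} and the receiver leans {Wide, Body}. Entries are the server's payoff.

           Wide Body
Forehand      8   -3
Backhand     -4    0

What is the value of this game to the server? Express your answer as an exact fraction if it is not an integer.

Row minima: Forehand → -3, Backhand → -4; maximin = -3.
Column maxima: Wide → 8, Body → 0; minimax = 0.
-3 ≠ 0, so there is no saddle point; optimal play is mixed.
Let the server play Forehand with probability p. Expected payoff against Wide: 8p + (-4)(1−p) = 12p − 4; against Body: (-3)p + 0(1−p) = −3p.
Setting these equal: 12p − 4 = −3p ⇒ 15p = 4 ⇒ p = 4/15, and the value is (12)·(4/15) − 4 = -4/5.
For the receiver: with q = P(Wide), equating Forehand's and Backhand's payoffs gives 11q − 3 = −4q ⇒ q = 1/5.

-4/5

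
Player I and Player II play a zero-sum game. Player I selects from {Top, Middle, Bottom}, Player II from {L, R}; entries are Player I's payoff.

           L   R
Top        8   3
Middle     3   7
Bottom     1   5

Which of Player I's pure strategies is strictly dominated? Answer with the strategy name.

Middle gives a strictly higher payoff than Bottom against every column: 3 > 1, 7 > 5.
So Bottom is strictly dominated and Player I never plays it.

Bottom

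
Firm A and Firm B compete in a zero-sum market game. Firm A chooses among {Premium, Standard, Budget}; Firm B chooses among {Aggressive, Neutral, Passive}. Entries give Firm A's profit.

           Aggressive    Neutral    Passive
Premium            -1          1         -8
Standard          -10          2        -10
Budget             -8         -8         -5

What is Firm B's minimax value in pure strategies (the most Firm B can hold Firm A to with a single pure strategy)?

Column maxima: Aggressive → -1, Neutral → 2, Passive → -5.
The smallest of these is -5.

-5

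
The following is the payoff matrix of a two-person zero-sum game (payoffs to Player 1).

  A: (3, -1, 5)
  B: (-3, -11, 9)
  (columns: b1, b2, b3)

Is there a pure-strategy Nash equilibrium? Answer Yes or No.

Row minima: A → -1, B → -11; maximin = -1.
Column maxima: b1 → 3, b2 → -1, b3 → 9; minimax = -1.
maximin = minimax = -1, so a saddle point exists.

Yes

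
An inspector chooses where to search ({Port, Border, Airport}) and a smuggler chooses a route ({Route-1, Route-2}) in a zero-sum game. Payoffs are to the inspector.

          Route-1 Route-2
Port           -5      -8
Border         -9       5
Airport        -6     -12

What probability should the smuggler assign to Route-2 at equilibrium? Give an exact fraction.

Row minima: Port → -8, Border → -9, Airport → -12; maximin = -8.
Column maxima: Route-1 → -5, Route-2 → 5; minimax = -5.
-8 ≠ -5, so there is no saddle point; optimal play is mixed.
Airport is strictly dominated by Port, so the inspector never plays it.
On the remaining 2×2 (Port, Border vs Route-1, Route-2):
Let the inspector play Port with probability p. Expected payoff against Route-1: (-5)p + (-9)(1−p) = 4p − 9; against Route-2: (-8)p + 5(1−p) = −13p + 5.
Setting these equal: 4p − 9 = −13p + 5 ⇒ 17p = 14 ⇒ p = 14/17, and the value is (4)·(14/17) − 9 = -97/17.
For the smuggler: with q = P(Route-1), equating Port's and Border's payoffs gives 3q − 8 = −14q + 5 ⇒ q = 13/17.

4/17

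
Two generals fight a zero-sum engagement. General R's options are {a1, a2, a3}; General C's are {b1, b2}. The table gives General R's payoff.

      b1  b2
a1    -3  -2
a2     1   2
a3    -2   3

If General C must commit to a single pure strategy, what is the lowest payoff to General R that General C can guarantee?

Column maxima: b1 → 1, b2 → 3.
The smallest of these is 1.

1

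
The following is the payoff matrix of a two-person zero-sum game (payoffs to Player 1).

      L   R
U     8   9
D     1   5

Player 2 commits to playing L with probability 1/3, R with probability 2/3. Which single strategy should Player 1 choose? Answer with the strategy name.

Expected payoff of U: (1/3)·8 + (2/3)·9 = 26/3.
Expected payoff of D: (1/3)·1 + (2/3)·5 = 11/3.
The largest is 26/3, so Player 1's best response is U.

U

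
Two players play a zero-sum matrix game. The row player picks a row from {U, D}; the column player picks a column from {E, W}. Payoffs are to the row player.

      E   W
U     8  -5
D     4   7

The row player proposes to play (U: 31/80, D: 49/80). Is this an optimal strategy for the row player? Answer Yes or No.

No

Against E this mix gives (31/80)·8 + (49/80)·4 = 111/20.
Against W this mix gives (31/80)·(-5) + (49/80)·7 = 47/20.
The column player will play W, holding the row player to 47/20. Shifting weight toward the row that does better against W would raise this floor (the equalizing mix achieves 19/4 against both W and E), so the proposed strategy is not optimal.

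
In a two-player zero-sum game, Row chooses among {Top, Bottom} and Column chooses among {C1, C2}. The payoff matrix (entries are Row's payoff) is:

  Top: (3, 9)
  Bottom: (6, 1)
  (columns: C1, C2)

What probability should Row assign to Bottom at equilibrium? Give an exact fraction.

6/11

Row minima: Top → 3, Bottom → 1; maximin = 3.
Column maxima: C1 → 6, C2 → 9; minimax = 6.
3 ≠ 6, so there is no saddle point; optimal play is mixed.
Let Row play Top with probability p. Expected payoff against C1: 3p + 6(1−p) = −3p + 6; against C2: 9p + 1(1−p) = 8p + 1.
Setting these equal: −3p + 6 = 8p + 1 ⇒ −11p = -5 ⇒ p = 5/11, and the value is (-3)·(5/11) + 6 = 51/11.
For Column: with q = P(C1), equating Top's and Bottom's payoffs gives −6q + 9 = 5q + 1 ⇒ q = 8/11.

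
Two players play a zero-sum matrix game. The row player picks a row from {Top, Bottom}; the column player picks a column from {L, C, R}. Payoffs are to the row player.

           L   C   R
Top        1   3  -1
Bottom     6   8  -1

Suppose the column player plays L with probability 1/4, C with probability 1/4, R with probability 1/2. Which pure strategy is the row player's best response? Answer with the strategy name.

Bottom

Expected payoff of Top: (1/4)·1 + (1/4)·3 + (1/2)·(-1) = 1/2.
Expected payoff of Bottom: (1/4)·6 + (1/4)·8 + (1/2)·(-1) = 3.
The largest is 3, so the row player's best response is Bottom.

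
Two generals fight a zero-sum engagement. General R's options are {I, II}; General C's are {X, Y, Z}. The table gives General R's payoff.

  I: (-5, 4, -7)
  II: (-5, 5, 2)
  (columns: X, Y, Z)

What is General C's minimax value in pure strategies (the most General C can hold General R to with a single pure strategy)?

-5

Column maxima: X → -5, Y → 5, Z → 2.
The smallest of these is -5.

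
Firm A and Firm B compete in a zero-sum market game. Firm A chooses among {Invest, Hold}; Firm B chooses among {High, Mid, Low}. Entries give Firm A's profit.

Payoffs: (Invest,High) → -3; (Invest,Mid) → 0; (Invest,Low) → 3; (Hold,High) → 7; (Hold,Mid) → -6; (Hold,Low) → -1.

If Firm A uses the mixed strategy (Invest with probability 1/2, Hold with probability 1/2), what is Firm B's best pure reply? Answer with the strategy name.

Mid

If Firm B plays High, Firm A's expected payoff is (1/2)·(-3) + (1/2)·7 = 2.
If Firm B plays Mid, Firm A's expected payoff is (1/2)·0 + (1/2)·(-6) = -3.
If Firm B plays Low, Firm A's expected payoff is (1/2)·3 + (1/2)·(-1) = 1.
Firm B minimizes Firm A's payoff; the smallest is -3, so the best response is Mid.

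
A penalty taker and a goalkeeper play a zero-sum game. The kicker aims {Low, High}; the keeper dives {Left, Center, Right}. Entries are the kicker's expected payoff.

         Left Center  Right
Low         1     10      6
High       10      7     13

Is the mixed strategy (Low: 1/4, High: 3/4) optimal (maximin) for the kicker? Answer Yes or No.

Yes

Against Left this mix gives (1/4)·1 + (3/4)·10 = 31/4.
Against Center this mix gives (1/4)·10 + (3/4)·7 = 31/4.
Against Right this mix gives (1/4)·6 + (3/4)·13 = 45/4.
All of the keeper's active replies (Left, Center) yield 31/4, and no column does worse for the kicker. The mix makes the keeper indifferent and guarantees 31/4, so it is optimal.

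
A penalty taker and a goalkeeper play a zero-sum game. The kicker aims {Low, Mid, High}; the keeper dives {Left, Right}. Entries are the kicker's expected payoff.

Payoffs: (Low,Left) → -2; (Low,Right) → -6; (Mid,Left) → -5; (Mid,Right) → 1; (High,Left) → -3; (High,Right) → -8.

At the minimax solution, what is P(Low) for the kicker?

3/5

Row minima: Low → -6, Mid → -5, High → -8; maximin = -5.
Column maxima: Left → -2, Right → 1; minimax = -2.
-5 ≠ -2, so there is no saddle point; optimal play is mixed.
High is strictly dominated by Low, so the kicker never plays it.
On the remaining 2×2 (Low, Mid vs Left, Right):
Let the kicker play Low with probability p. Expected payoff against Left: (-2)p + (-5)(1−p) = 3p − 5; against Right: (-6)p + 1(1−p) = −7p + 1.
Setting these equal: 3p − 5 = −7p + 1 ⇒ 10p = 6 ⇒ p = 3/5, and the value is (3)·(3/5) − 5 = -16/5.
For the keeper: with q = P(Left), equating Low's and Mid's payoffs gives 4q − 6 = −6q + 1 ⇒ q = 7/10.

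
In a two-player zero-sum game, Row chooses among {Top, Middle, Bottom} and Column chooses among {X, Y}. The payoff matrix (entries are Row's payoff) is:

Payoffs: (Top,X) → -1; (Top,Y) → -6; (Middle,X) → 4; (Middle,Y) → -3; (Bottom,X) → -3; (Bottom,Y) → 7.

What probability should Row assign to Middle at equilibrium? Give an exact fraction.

10/17

Row minima: Top → -6, Middle → -3, Bottom → -3; maximin = -3.
Column maxima: X → 4, Y → 7; minimax = 4.
-3 ≠ 4, so there is no saddle point; optimal play is mixed.
Top is strictly dominated by Middle, so Row never plays it.
On the remaining 2×2 (Middle, Bottom vs X, Y):
Let Row play Middle with probability p. Expected payoff against X: 4p + (-3)(1−p) = 7p − 3; against Y: (-3)p + 7(1−p) = −10p + 7.
Setting these equal: 7p − 3 = −10p + 7 ⇒ 17p = 10 ⇒ p = 10/17, and the value is (7)·(10/17) − 3 = 19/17.
For Column: with q = P(X), equating Middle's and Bottom's payoffs gives 7q − 3 = −10q + 7 ⇒ q = 10/17.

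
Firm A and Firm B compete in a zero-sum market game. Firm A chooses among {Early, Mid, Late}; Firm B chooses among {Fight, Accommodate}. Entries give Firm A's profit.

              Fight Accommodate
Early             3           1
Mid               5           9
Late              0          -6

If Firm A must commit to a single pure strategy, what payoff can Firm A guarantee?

Row minima: Early → 1, Mid → 5, Late → -6.
The best of these is 5.

5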